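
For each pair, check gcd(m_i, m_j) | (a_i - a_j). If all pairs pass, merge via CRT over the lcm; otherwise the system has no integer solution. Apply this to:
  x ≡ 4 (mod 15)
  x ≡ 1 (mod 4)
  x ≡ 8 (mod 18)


Moduli 15, 4, 18 are not pairwise coprime, so CRT works modulo lcm(m_i) when all pairwise compatibility conditions hold.
Pairwise compatibility: gcd(m_i, m_j) must divide a_i - a_j for every pair.
Merge one congruence at a time:
  Start: x ≡ 4 (mod 15).
  Combine with x ≡ 1 (mod 4): gcd(15, 4) = 1; 1 - 4 = -3, which IS divisible by 1, so compatible.
    Write x = 4 + 15·t and substitute into x ≡ 1 (mod 4): 15·t ≡ 1 − 4 = -3 (mod 4).
    Reduce coefficients mod 4: 3·t ≡ 1 (mod 4).
    The inverse of 3 mod 4 is 3 (since 3·3 = 9 = 2·4 + 1), so t ≡ 3·1 = 3 ≡ 3 (mod 4).
    Then x = 4 + 15·3 = 49, valid modulo lcm(15, 4) = 60: x ≡ 49 (mod 60).
  Combine with x ≡ 8 (mod 18): gcd(60, 18) = 6, and 8 - 49 = -41 is NOT divisible by 6.
    ⇒ system is inconsistent (no integer solution).

No solution (the system is inconsistent).


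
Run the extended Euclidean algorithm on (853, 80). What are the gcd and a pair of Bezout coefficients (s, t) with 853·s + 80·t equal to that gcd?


Euclidean algorithm on (853, 80) — divide until remainder is 0:
  853 = 10 · 80 + 53
  80 = 1 · 53 + 27
  53 = 1 · 27 + 26
  27 = 1 · 26 + 1
  26 = 26 · 1 + 0
gcd(853, 80) = 1.
Track Bezout coefficients alongside the remainders: start with r₀ = 853 = a·1 + b·0 (s = 1, t = 0) and r₁ = 80 = a·0 + b·1 (s = 0, t = 1); each new remainder r_{k+1} = r_{k-1} − q_k·r_k inherits s_{k+1} = s_{k-1} − q_k·s_k, t_{k+1} = t_{k-1} − q_k·t_k, so r_k = a·s_k + b·t_k at every step:
  q = 10: r = 53, s = 1 − 10·0 = 1, t = 0 − 10·1 = -10  (check: 853·1 + 80·(-10) = 53)
  q = 1: r = 27, s = 0 − 1·1 = -1, t = 1 − 1·(-10) = 11  (check: 853·(-1) + 80·11 = 27)
  q = 1: r = 26, s = 1 − 1·(-1) = 2, t = -10 − 1·11 = -21  (check: 853·2 + 80·(-21) = 26)
  q = 1: r = 1, s = -1 − 1·2 = -3, t = 11 − 1·(-21) = 32  (check: 853·(-3) + 80·32 = 1)
The row with r = 1 (the gcd) gives the Bezout coefficients s = -3, t = 32.
Result: 853 · (-3) + 80 · (32) = 1.

gcd(853, 80) = 1; s = -3, t = 32 (check: 853·(-3) + 80·32 = 1).


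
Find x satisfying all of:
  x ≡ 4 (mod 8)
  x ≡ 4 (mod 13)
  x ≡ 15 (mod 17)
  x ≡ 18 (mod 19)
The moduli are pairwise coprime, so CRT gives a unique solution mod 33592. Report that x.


Product of moduli M = 8 · 13 · 17 · 19 = 33592.
Merge one congruence at a time:
  Start: x ≡ 4 (mod 8).
  Combine with x ≡ 4 (mod 13); new modulus lcm = 104.
    Write x = 4 + 8·t and substitute into x ≡ 4 (mod 13): 8·t ≡ 4 − 4 = 0 (mod 13).
    The inverse of 8 mod 13 is 5 (since 8·5 = 40 = 3·13 + 1), so t ≡ 5·0 = 0 ≡ 0 (mod 13).
    Then x = 4 + 8·0 = 4, valid modulo lcm(8, 13) = 104: x ≡ 4 (mod 104).
  Combine with x ≡ 15 (mod 17); new modulus lcm = 1768.
    Write x = 4 + 104·t and substitute into x ≡ 15 (mod 17): 104·t ≡ 15 − 4 = 11 (mod 17).
    Reduce coefficients mod 17: 2·t ≡ 11 (mod 17).
    The inverse of 2 mod 17 is 9 (since 2·9 = 18 = 1·17 + 1), so t ≡ 9·11 = 99 ≡ 14 (mod 17).
    Then x = 4 + 104·14 = 1460, valid modulo lcm(104, 17) = 1768: x ≡ 1460 (mod 1768).
  Combine with x ≡ 18 (mod 19); new modulus lcm = 33592.
    Write x = 1460 + 1768·t and substitute into x ≡ 18 (mod 19): 1768·t ≡ 18 − 1460 = -1442 (mod 19).
    Reduce coefficients mod 19: 1·t ≡ 2 (mod 19).
    So t ≡ 2 (mod 19).
    Then x = 1460 + 1768·2 = 4996, valid modulo lcm(1768, 19) = 33592: x ≡ 4996 (mod 33592).
Verify against each original: 4996 mod 8 = 4, 4996 mod 13 = 4, 4996 mod 17 = 15, 4996 mod 19 = 18.

x ≡ 4996 (mod 33592).


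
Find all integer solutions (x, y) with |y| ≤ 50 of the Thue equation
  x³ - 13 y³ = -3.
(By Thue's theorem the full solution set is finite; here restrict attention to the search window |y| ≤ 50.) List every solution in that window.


The equation is x³ - 13y³ = -3. For fixed y, x³ = 13·y³ − 3, so a solution requires the RHS to be a perfect cube.
Strategy: iterate y from -50 to 50, compute RHS = 13·y³ − 3, and check whether it is a (positive or negative) perfect cube.
Check small values of y:
  y = 0: RHS = -3 is not a perfect cube.
  y = 1: RHS = 10 is not a perfect cube.
  y = -1: RHS = -16 is not a perfect cube.
  y = 2: RHS = 101 is not a perfect cube.
  y = -2: RHS = -107 is not a perfect cube.
  y = 3: RHS = 348 is not a perfect cube.
  y = -3: RHS = -354 is not a perfect cube.
Continuing the search up to |y| = 50 finds no solutions either.
No (x, y) in the scanned range satisfies the equation.

No integer solutions with |y| ≤ 50.


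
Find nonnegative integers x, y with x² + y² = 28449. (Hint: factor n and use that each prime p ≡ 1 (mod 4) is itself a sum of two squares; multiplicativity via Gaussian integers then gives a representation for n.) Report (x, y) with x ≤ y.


Step 1: Factor n = 28449 = 3^2 · 29 · 109.
Step 2: Check the mod-4 condition on each prime factor: 3 ≡ 3 (mod 4), exponent 2 (must be even); 29 ≡ 1 (mod 4), exponent 1; 109 ≡ 1 (mod 4), exponent 1.
All primes ≡ 3 (mod 4) appear to even exponent (or don't appear), so by the two-squares theorem n IS expressible as a sum of two squares.
Step 3: Build a representation. Group n = k² · m with k = 3 and m = 29 · 109 = 3161 (a product of primes ≡ 1 (mod 4)); a representation of m scales to one of n via (k·x)² + (k·y)² = k²(x² + y²). Each prime p ≡ 1 (mod 4) is itself a sum of two squares; find a² by testing p − a² for a perfect square:
  29: 29 − 1² = 28, 29 − 2² = 25 = 5² ⇒ 29 = 2² + 5².
  109: 109 − 1² = 108, 109 − 2² = 105, 109 − 3² = 100 = 10² ⇒ 109 = 3² + 10².
  Combine using the Brahmagupta–Fibonacci identity (a² + b²)(c² + d²) = (ac − bd)² + (ad + bc)² = (ac + bd)² + (ad − bc)²:
  29 · 109 = 3161: from (2² + 5²)(3² + 10²), take (2·3 − 5·10, 2·10 + 5·3) = (6 − 50, 20 + 15) = (-44, 35); dropping signs (only squares matter) gives (44, 35); check 44² + 35² = 1936 + 1225 = 3161 ✓.
  Scale by k = 3: (3·44, 3·35) = (132, 105).
Step 4: Order so x ≤ y and verify: 105² + 132² = 11025 + 17424 = 28449 = n. ✓

n = 28449 = 105² + 132² (one valid representation with x ≤ y).


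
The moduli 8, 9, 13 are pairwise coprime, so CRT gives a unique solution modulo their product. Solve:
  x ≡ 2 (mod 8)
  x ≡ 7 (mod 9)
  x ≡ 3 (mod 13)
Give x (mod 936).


Moduli 8, 9, 13 are pairwise coprime; by CRT there is a unique solution modulo M = 8 · 9 · 13 = 936.
Solve pairwise, accumulating the modulus:
  Start with x ≡ 2 (mod 8).
  Combine with x ≡ 7 (mod 9): since gcd(8, 9) = 1, we get a unique residue mod 72.
    Write x = 2 + 8·t and substitute into x ≡ 7 (mod 9): 8·t ≡ 7 − 2 = 5 (mod 9).
    The inverse of 8 mod 9 is 8 (since 8·8 = 64 = 7·9 + 1), so t ≡ 8·5 = 40 ≡ 4 (mod 9).
    Then x = 2 + 8·4 = 34, valid modulo lcm(8, 9) = 72: x ≡ 34 (mod 72).
  Combine with x ≡ 3 (mod 13): since gcd(72, 13) = 1, we get a unique residue mod 936.
    Write x = 34 + 72·t and substitute into x ≡ 3 (mod 13): 72·t ≡ 3 − 34 = -31 (mod 13).
    Reduce coefficients mod 13: 7·t ≡ 8 (mod 13).
    The inverse of 7 mod 13 is 2 (since 7·2 = 14 = 1·13 + 1), so t ≡ 2·8 = 16 ≡ 3 (mod 13).
    Then x = 34 + 72·3 = 250, valid modulo lcm(72, 13) = 936: x ≡ 250 (mod 936).
Verify: 250 mod 8 = 2 ✓, 250 mod 9 = 7 ✓, 250 mod 13 = 3 ✓.

x ≡ 250 (mod 936).


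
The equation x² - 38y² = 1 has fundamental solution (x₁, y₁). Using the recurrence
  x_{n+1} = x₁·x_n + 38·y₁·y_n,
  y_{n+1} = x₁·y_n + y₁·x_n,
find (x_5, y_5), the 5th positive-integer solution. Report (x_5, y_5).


Step 1: Find the fundamental solution (x₁, y₁) of x² - 38y² = 1.
  Expand √38 as a continued fraction. a₀ = ⌊√38⌋ = 6; iterate m_{k+1} = d_k·a_k − m_k, d_{k+1} = (38 − m_{k+1}²)/d_k, a_{k+1} = ⌊(a₀ + m_{k+1})/d_{k+1}⌋ (starting m₀ = 0, d₀ = 1), with convergents p_k = a_k·p_{k-1} + p_{k-2}, q_k = a_k·q_{k-1} + q_{k-2} (p₋₁ = 1, q₋₁ = 0):
  k = 0: a₀ = 6; p₀/q₀ = 6/1; p₀² − 38·q₀² = 36 − 38 = -2.
  k = 1: m = 6, d = 2, a = ⌊(6 + 6)/2⌋ = 6; p/q = (6·6 + 1)/(6·1 + 0) = 37/6; p² − 38·q² = 1369 − 1368 = 1.
  The first convergent with p² − 38·q² = 1 gives the fundamental solution (x₁, y₁) = (37, 6).
Step 2: Apply the recurrence (x_{n+1}, y_{n+1}) = (x₁x_n + 38y₁y_n, x₁y_n + y₁x_n) repeatedly.
  From (x_1, y_1) = (37, 6): x_2 = 37·37 + 38·6·6 = 2737; y_2 = 37·6 + 6·37 = 444.
  From (x_2, y_2) = (2737, 444): x_3 = 37·2737 + 38·6·444 = 202501; y_3 = 37·444 + 6·2737 = 32850.
  From (x_3, y_3) = (202501, 32850): x_4 = 37·202501 + 38·6·32850 = 14982337; y_4 = 37·32850 + 6·202501 = 2430456.
  From (x_4, y_4) = (14982337, 2430456): x_5 = 37·14982337 + 38·6·2430456 = 1108490437; y_5 = 37·2430456 + 6·14982337 = 179820894.
Step 3: Verify x_5² - 38·y_5² = 1228751048920450969 - 1228751048920450968 = 1 (should be 1). ✓

(x_1, y_1) = (37, 6); (x_5, y_5) = (1108490437, 179820894).


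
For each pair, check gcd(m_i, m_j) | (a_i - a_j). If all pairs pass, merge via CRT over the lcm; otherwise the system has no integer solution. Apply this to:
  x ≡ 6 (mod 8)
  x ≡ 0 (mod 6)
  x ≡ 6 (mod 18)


Moduli 8, 6, 18 are not pairwise coprime, so CRT works modulo lcm(m_i) when all pairwise compatibility conditions hold.
Pairwise compatibility: gcd(m_i, m_j) must divide a_i - a_j for every pair.
Merge one congruence at a time:
  Start: x ≡ 6 (mod 8).
  Combine with x ≡ 0 (mod 6): gcd(8, 6) = 2; 0 - 6 = -6, which IS divisible by 2, so compatible.
    Write x = 6 + 8·t and substitute into x ≡ 0 (mod 6): 8·t ≡ 0 − 6 = -6 (mod 6).
    Divide the congruence (and modulus) by g = 2: 4·t ≡ -3 (mod 3).
    Reduce coefficients mod 3: 1·t ≡ 0 (mod 3).
    So t ≡ 0 (mod 3).
    Then x = 6 + 8·0 = 6, valid modulo lcm(8, 6) = 24: x ≡ 6 (mod 24).
  Combine with x ≡ 6 (mod 18): gcd(24, 18) = 6; 6 - 6 = 0, which IS divisible by 6, so compatible.
    Write x = 6 + 24·t and substitute into x ≡ 6 (mod 18): 24·t ≡ 6 − 6 = 0 (mod 18).
    Divide the congruence (and modulus) by g = 6: 4·t ≡ 0 (mod 3).
    Reduce coefficients mod 3: 1·t ≡ 0 (mod 3).
    So t ≡ 0 (mod 3).
    Then x = 6 + 24·0 = 6, valid modulo lcm(24, 18) = 72: x ≡ 6 (mod 72).
Verify: 6 mod 8 = 6, 6 mod 6 = 0, 6 mod 18 = 6.

x ≡ 6 (mod 72).


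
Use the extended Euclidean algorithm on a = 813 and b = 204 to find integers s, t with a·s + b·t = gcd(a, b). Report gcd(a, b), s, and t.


Euclidean algorithm on (813, 204) — divide until remainder is 0:
  813 = 3 · 204 + 201
  204 = 1 · 201 + 3
  201 = 67 · 3 + 0
gcd(813, 204) = 3.
Track Bezout coefficients alongside the remainders: start with r₀ = 813 = a·1 + b·0 (s = 1, t = 0) and r₁ = 204 = a·0 + b·1 (s = 0, t = 1); each new remainder r_{k+1} = r_{k-1} − q_k·r_k inherits s_{k+1} = s_{k-1} − q_k·s_k, t_{k+1} = t_{k-1} − q_k·t_k, so r_k = a·s_k + b·t_k at every step:
  q = 3: r = 201, s = 1 − 3·0 = 1, t = 0 − 3·1 = -3  (check: 813·1 + 204·(-3) = 201)
  q = 1: r = 3, s = 0 − 1·1 = -1, t = 1 − 1·(-3) = 4  (check: 813·(-1) + 204·4 = 3)
The row with r = 3 (the gcd) gives the Bezout coefficients s = -1, t = 4.
Result: 813 · (-1) + 204 · (4) = 3.

gcd(813, 204) = 3; s = -1, t = 4 (check: 813·(-1) + 204·4 = 3).


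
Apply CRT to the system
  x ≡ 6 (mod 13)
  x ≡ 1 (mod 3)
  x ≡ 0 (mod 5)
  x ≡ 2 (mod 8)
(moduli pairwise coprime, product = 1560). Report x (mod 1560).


Product of moduli M = 13 · 3 · 5 · 8 = 1560.
Merge one congruence at a time:
  Start: x ≡ 6 (mod 13).
  Combine with x ≡ 1 (mod 3); new modulus lcm = 39.
    Write x = 6 + 13·t and substitute into x ≡ 1 (mod 3): 13·t ≡ 1 − 6 = -5 (mod 3).
    Reduce coefficients mod 3: 1·t ≡ 1 (mod 3).
    So t ≡ 1 (mod 3).
    Then x = 6 + 13·1 = 19, valid modulo lcm(13, 3) = 39: x ≡ 19 (mod 39).
  Combine with x ≡ 0 (mod 5); new modulus lcm = 195.
    Write x = 19 + 39·t and substitute into x ≡ 0 (mod 5): 39·t ≡ 0 − 19 = -19 (mod 5).
    Reduce coefficients mod 5: 4·t ≡ 1 (mod 5).
    The inverse of 4 mod 5 is 4 (since 4·4 = 16 = 3·5 + 1), so t ≡ 4·1 = 4 ≡ 4 (mod 5).
    Then x = 19 + 39·4 = 175, valid modulo lcm(39, 5) = 195: x ≡ 175 (mod 195).
  Combine with x ≡ 2 (mod 8); new modulus lcm = 1560.
    Write x = 175 + 195·t and substitute into x ≡ 2 (mod 8): 195·t ≡ 2 − 175 = -173 (mod 8).
    Reduce coefficients mod 8: 3·t ≡ 3 (mod 8).
    The inverse of 3 mod 8 is 3 (since 3·3 = 9 = 1·8 + 1), so t ≡ 3·3 = 9 ≡ 1 (mod 8).
    Then x = 175 + 195·1 = 370, valid modulo lcm(195, 8) = 1560: x ≡ 370 (mod 1560).
Verify against each original: 370 mod 13 = 6, 370 mod 3 = 1, 370 mod 5 = 0, 370 mod 8 = 2.

x ≡ 370 (mod 1560).


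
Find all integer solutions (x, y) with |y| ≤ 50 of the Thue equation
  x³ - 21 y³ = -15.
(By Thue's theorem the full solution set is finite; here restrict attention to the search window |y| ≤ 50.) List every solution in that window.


The equation is x³ - 21y³ = -15. For fixed y, x³ = 21·y³ − 15, so a solution requires the RHS to be a perfect cube.
Strategy: iterate y from -50 to 50, compute RHS = 21·y³ − 15, and check whether it is a (positive or negative) perfect cube.
Check small values of y:
  y = 0: RHS = -15 is not a perfect cube.
  y = 1: RHS = 6 is not a perfect cube.
  y = -1: RHS = -36 is not a perfect cube.
  y = 2: RHS = 153 is not a perfect cube.
  y = -2: RHS = -183 is not a perfect cube.
  y = 3: RHS = 552 is not a perfect cube.
  y = -3: RHS = -582 is not a perfect cube.
Continuing the search up to |y| = 50 finds no solutions either.
No (x, y) in the scanned range satisfies the equation.

No integer solutions with |y| ≤ 50.


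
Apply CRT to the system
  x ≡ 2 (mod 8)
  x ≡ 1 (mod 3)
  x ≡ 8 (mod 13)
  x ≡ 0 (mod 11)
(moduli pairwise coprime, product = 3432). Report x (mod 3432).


Product of moduli M = 8 · 3 · 13 · 11 = 3432.
Merge one congruence at a time:
  Start: x ≡ 2 (mod 8).
  Combine with x ≡ 1 (mod 3); new modulus lcm = 24.
    Write x = 2 + 8·t and substitute into x ≡ 1 (mod 3): 8·t ≡ 1 − 2 = -1 (mod 3).
    Reduce coefficients mod 3: 2·t ≡ 2 (mod 3).
    The inverse of 2 mod 3 is 2 (since 2·2 = 4 = 1·3 + 1), so t ≡ 2·2 = 4 ≡ 1 (mod 3).
    Then x = 2 + 8·1 = 10, valid modulo lcm(8, 3) = 24: x ≡ 10 (mod 24).
  Combine with x ≡ 8 (mod 13); new modulus lcm = 312.
    Write x = 10 + 24·t and substitute into x ≡ 8 (mod 13): 24·t ≡ 8 − 10 = -2 (mod 13).
    Reduce coefficients mod 13: 11·t ≡ 11 (mod 13).
    The inverse of 11 mod 13 is 6 (since 11·6 = 66 = 5·13 + 1), so t ≡ 6·11 = 66 ≡ 1 (mod 13).
    Then x = 10 + 24·1 = 34, valid modulo lcm(24, 13) = 312: x ≡ 34 (mod 312).
  Combine with x ≡ 0 (mod 11); new modulus lcm = 3432.
    Write x = 34 + 312·t and substitute into x ≡ 0 (mod 11): 312·t ≡ 0 − 34 = -34 (mod 11).
    Reduce coefficients mod 11: 4·t ≡ 10 (mod 11).
    The inverse of 4 mod 11 is 3 (since 4·3 = 12 = 1·11 + 1), so t ≡ 3·10 = 30 ≡ 8 (mod 11).
    Then x = 34 + 312·8 = 2530, valid modulo lcm(312, 11) = 3432: x ≡ 2530 (mod 3432).
Verify against each original: 2530 mod 8 = 2, 2530 mod 3 = 1, 2530 mod 13 = 8, 2530 mod 11 = 0.

x ≡ 2530 (mod 3432).


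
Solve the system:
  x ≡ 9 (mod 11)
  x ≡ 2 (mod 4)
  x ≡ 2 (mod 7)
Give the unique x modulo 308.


Moduli 11, 4, 7 are pairwise coprime; by CRT there is a unique solution modulo M = 11 · 4 · 7 = 308.
Solve pairwise, accumulating the modulus:
  Start with x ≡ 9 (mod 11).
  Combine with x ≡ 2 (mod 4): since gcd(11, 4) = 1, we get a unique residue mod 44.
    Write x = 9 + 11·t and substitute into x ≡ 2 (mod 4): 11·t ≡ 2 − 9 = -7 (mod 4).
    Reduce coefficients mod 4: 3·t ≡ 1 (mod 4).
    The inverse of 3 mod 4 is 3 (since 3·3 = 9 = 2·4 + 1), so t ≡ 3·1 = 3 ≡ 3 (mod 4).
    Then x = 9 + 11·3 = 42, valid modulo lcm(11, 4) = 44: x ≡ 42 (mod 44).
  Combine with x ≡ 2 (mod 7): since gcd(44, 7) = 1, we get a unique residue mod 308.
    Write x = 42 + 44·t and substitute into x ≡ 2 (mod 7): 44·t ≡ 2 − 42 = -40 (mod 7).
    Reduce coefficients mod 7: 2·t ≡ 2 (mod 7).
    The inverse of 2 mod 7 is 4 (since 2·4 = 8 = 1·7 + 1), so t ≡ 4·2 = 8 ≡ 1 (mod 7).
    Then x = 42 + 44·1 = 86, valid modulo lcm(44, 7) = 308: x ≡ 86 (mod 308).
Verify: 86 mod 11 = 9 ✓, 86 mod 4 = 2 ✓, 86 mod 7 = 2 ✓.

x ≡ 86 (mod 308).


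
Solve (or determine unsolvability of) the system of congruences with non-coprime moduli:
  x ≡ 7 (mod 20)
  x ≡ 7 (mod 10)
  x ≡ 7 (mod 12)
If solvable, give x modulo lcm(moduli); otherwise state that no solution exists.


Moduli 20, 10, 12 are not pairwise coprime, so CRT works modulo lcm(m_i) when all pairwise compatibility conditions hold.
Pairwise compatibility: gcd(m_i, m_j) must divide a_i - a_j for every pair.
Merge one congruence at a time:
  Start: x ≡ 7 (mod 20).
  Combine with x ≡ 7 (mod 10): gcd(20, 10) = 10; 7 - 7 = 0, which IS divisible by 10, so compatible.
    Write x = 7 + 20·t and substitute into x ≡ 7 (mod 10): 20·t ≡ 7 − 7 = 0 (mod 10).
    Divide the congruence (and modulus) by g = 10: 2·t ≡ 0 (mod 1).
    Modulo 1 every t works; take t = 0.
    Then x = 7 + 20·0 = 7, valid modulo lcm(20, 10) = 20: x ≡ 7 (mod 20).
  Combine with x ≡ 7 (mod 12): gcd(20, 12) = 4; 7 - 7 = 0, which IS divisible by 4, so compatible.
    Write x = 7 + 20·t and substitute into x ≡ 7 (mod 12): 20·t ≡ 7 − 7 = 0 (mod 12).
    Divide the congruence (and modulus) by g = 4: 5·t ≡ 0 (mod 3).
    Reduce coefficients mod 3: 2·t ≡ 0 (mod 3).
    The inverse of 2 mod 3 is 2 (since 2·2 = 4 = 1·3 + 1), so t ≡ 2·0 = 0 ≡ 0 (mod 3).
    Then x = 7 + 20·0 = 7, valid modulo lcm(20, 12) = 60: x ≡ 7 (mod 60).
Verify: 7 mod 20 = 7, 7 mod 10 = 7, 7 mod 12 = 7.

x ≡ 7 (mod 60).


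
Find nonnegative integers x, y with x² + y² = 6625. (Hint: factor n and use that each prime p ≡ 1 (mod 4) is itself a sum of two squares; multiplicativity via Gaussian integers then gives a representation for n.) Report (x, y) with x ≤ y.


Step 1: Factor n = 6625 = 5^3 · 53.
Step 2: Check the mod-4 condition on each prime factor: 5 ≡ 1 (mod 4), exponent 3; 53 ≡ 1 (mod 4), exponent 1.
All primes ≡ 3 (mod 4) appear to even exponent (or don't appear), so by the two-squares theorem n IS expressible as a sum of two squares.
Step 3: Build a representation. Group n = k² · m with k = 5 and m = 5 · 53 = 265 (a product of primes ≡ 1 (mod 4)); a representation of m scales to one of n via (k·x)² + (k·y)² = k²(x² + y²). Each prime p ≡ 1 (mod 4) is itself a sum of two squares; find a² by testing p − a² for a perfect square:
  5: 5 − 1² = 4 = 2² ⇒ 5 = 1² + 2².
  53: 53 − 1² = 52, 53 − 2² = 49 = 7² ⇒ 53 = 2² + 7².
  Combine using the Brahmagupta–Fibonacci identity (a² + b²)(c² + d²) = (ac − bd)² + (ad + bc)² = (ac + bd)² + (ad − bc)²:
  5 · 53 = 265: from (1² + 2²)(2² + 7²), take (1·2 − 2·7, 1·7 + 2·2) = (2 − 14, 7 + 4) = (-12, 11); dropping signs (only squares matter) gives (12, 11); check 12² + 11² = 144 + 121 = 265 ✓.
  Scale by k = 5: (5·12, 5·11) = (60, 55).
Step 4: Order so x ≤ y and verify: 55² + 60² = 3025 + 3600 = 6625 = n. ✓

n = 6625 = 55² + 60² (one valid representation with x ≤ y).


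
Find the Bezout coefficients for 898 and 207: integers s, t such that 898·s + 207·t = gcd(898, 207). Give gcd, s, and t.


Euclidean algorithm on (898, 207) — divide until remainder is 0:
  898 = 4 · 207 + 70
  207 = 2 · 70 + 67
  70 = 1 · 67 + 3
  67 = 22 · 3 + 1
  3 = 3 · 1 + 0
gcd(898, 207) = 1.
Track Bezout coefficients alongside the remainders: start with r₀ = 898 = a·1 + b·0 (s = 1, t = 0) and r₁ = 207 = a·0 + b·1 (s = 0, t = 1); each new remainder r_{k+1} = r_{k-1} − q_k·r_k inherits s_{k+1} = s_{k-1} − q_k·s_k, t_{k+1} = t_{k-1} − q_k·t_k, so r_k = a·s_k + b·t_k at every step:
  q = 4: r = 70, s = 1 − 4·0 = 1, t = 0 − 4·1 = -4  (check: 898·1 + 207·(-4) = 70)
  q = 2: r = 67, s = 0 − 2·1 = -2, t = 1 − 2·(-4) = 9  (check: 898·(-2) + 207·9 = 67)
  q = 1: r = 3, s = 1 − 1·(-2) = 3, t = -4 − 1·9 = -13  (check: 898·3 + 207·(-13) = 3)
  q = 22: r = 1, s = -2 − 22·3 = -68, t = 9 − 22·(-13) = 295  (check: 898·(-68) + 207·295 = 1)
The row with r = 1 (the gcd) gives the Bezout coefficients s = -68, t = 295.
Result: 898 · (-68) + 207 · (295) = 1.

gcd(898, 207) = 1; s = -68, t = 295 (check: 898·(-68) + 207·295 = 1).


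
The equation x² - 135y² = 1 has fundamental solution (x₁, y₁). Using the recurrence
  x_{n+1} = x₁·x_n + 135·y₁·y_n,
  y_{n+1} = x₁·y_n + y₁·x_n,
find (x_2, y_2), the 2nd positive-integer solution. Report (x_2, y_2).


Step 1: Find the fundamental solution (x₁, y₁) of x² - 135y² = 1.
  Expand √135 as a continued fraction. a₀ = ⌊√135⌋ = 11; iterate m_{k+1} = d_k·a_k − m_k, d_{k+1} = (135 − m_{k+1}²)/d_k, a_{k+1} = ⌊(a₀ + m_{k+1})/d_{k+1}⌋ (starting m₀ = 0, d₀ = 1), with convergents p_k = a_k·p_{k-1} + p_{k-2}, q_k = a_k·q_{k-1} + q_{k-2} (p₋₁ = 1, q₋₁ = 0):
  k = 0: a₀ = 11; p₀/q₀ = 11/1; p₀² − 135·q₀² = 121 − 135 = -14.
  k = 1: m = 11, d = 14, a = ⌊(11 + 11)/14⌋ = 1; p/q = (1·11 + 1)/(1·1 + 0) = 12/1; p² − 135·q² = 144 − 135 = 9.
  k = 2: m = 3, d = 9, a = ⌊(11 + 3)/9⌋ = 1; p/q = (1·12 + 11)/(1·1 + 1) = 23/2; p² − 135·q² = 529 − 540 = -11.
  k = 3: m = 6, d = 11, a = ⌊(11 + 6)/11⌋ = 1; p/q = (1·23 + 12)/(1·2 + 1) = 35/3; p² − 135·q² = 1225 − 1215 = 10.
  k = 4: m = 5, d = 10, a = ⌊(11 + 5)/10⌋ = 1; p/q = (1·35 + 23)/(1·3 + 2) = 58/5; p² − 135·q² = 3364 − 3375 = -11.
  k = 5: m = 5, d = 11, a = ⌊(11 + 5)/11⌋ = 1; p/q = (1·58 + 35)/(1·5 + 3) = 93/8; p² − 135·q² = 8649 − 8640 = 9.
  k = 6: m = 6, d = 9, a = ⌊(11 + 6)/9⌋ = 1; p/q = (1·93 + 58)/(1·8 + 5) = 151/13; p² − 135·q² = 22801 − 22815 = -14.
  k = 7: m = 3, d = 14, a = ⌊(11 + 3)/14⌋ = 1; p/q = (1·151 + 93)/(1·13 + 8) = 244/21; p² − 135·q² = 59536 − 59535 = 1.
  The first convergent with p² − 135·q² = 1 gives the fundamental solution (x₁, y₁) = (244, 21).
Step 2: Apply the recurrence (x_{n+1}, y_{n+1}) = (x₁x_n + 135y₁y_n, x₁y_n + y₁x_n) repeatedly.
  From (x_1, y_1) = (244, 21): x_2 = 244·244 + 135·21·21 = 119071; y_2 = 244·21 + 21·244 = 10248.
Step 3: Verify x_2² - 135·y_2² = 14177903041 - 14177903040 = 1 (should be 1). ✓

(x_1, y_1) = (244, 21); (x_2, y_2) = (119071, 10248).


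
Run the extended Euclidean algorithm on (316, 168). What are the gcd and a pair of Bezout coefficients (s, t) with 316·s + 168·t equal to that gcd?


Euclidean algorithm on (316, 168) — divide until remainder is 0:
  316 = 1 · 168 + 148
  168 = 1 · 148 + 20
  148 = 7 · 20 + 8
  20 = 2 · 8 + 4
  8 = 2 · 4 + 0
gcd(316, 168) = 4.
Track Bezout coefficients alongside the remainders: start with r₀ = 316 = a·1 + b·0 (s = 1, t = 0) and r₁ = 168 = a·0 + b·1 (s = 0, t = 1); each new remainder r_{k+1} = r_{k-1} − q_k·r_k inherits s_{k+1} = s_{k-1} − q_k·s_k, t_{k+1} = t_{k-1} − q_k·t_k, so r_k = a·s_k + b·t_k at every step:
  q = 1: r = 148, s = 1 − 1·0 = 1, t = 0 − 1·1 = -1  (check: 316·1 + 168·(-1) = 148)
  q = 1: r = 20, s = 0 − 1·1 = -1, t = 1 − 1·(-1) = 2  (check: 316·(-1) + 168·2 = 20)
  q = 7: r = 8, s = 1 − 7·(-1) = 8, t = -1 − 7·2 = -15  (check: 316·8 + 168·(-15) = 8)
  q = 2: r = 4, s = -1 − 2·8 = -17, t = 2 − 2·(-15) = 32  (check: 316·(-17) + 168·32 = 4)
The row with r = 4 (the gcd) gives the Bezout coefficients s = -17, t = 32.
Result: 316 · (-17) + 168 · (32) = 4.

gcd(316, 168) = 4; s = -17, t = 32 (check: 316·(-17) + 168·32 = 4).


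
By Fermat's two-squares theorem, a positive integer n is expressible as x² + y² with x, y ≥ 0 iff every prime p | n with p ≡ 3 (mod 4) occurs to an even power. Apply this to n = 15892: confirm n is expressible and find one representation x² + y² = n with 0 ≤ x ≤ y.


Step 1: Factor n = 15892 = 2^2 · 29 · 137.
Step 2: Check the mod-4 condition on each prime factor: 2 = 2 (special); 29 ≡ 1 (mod 4), exponent 1; 137 ≡ 1 (mod 4), exponent 1.
All primes ≡ 3 (mod 4) appear to even exponent (or don't appear), so by the two-squares theorem n IS expressible as a sum of two squares.
Step 3: Build a representation. Group n = k² · m with k = 2 and m = 29 · 137 = 3973 (a product of primes ≡ 1 (mod 4)); a representation of m scales to one of n via (k·x)² + (k·y)² = k²(x² + y²). Each prime p ≡ 1 (mod 4) is itself a sum of two squares; find a² by testing p − a² for a perfect square:
  29: 29 − 1² = 28, 29 − 2² = 25 = 5² ⇒ 29 = 2² + 5².
  137: 137 − 1² = 136, 137 − 2² = 133, 137 − 3² = 128, 137 − 4² = 121 = 11² ⇒ 137 = 4² + 11².
  Combine using the Brahmagupta–Fibonacci identity (a² + b²)(c² + d²) = (ac − bd)² + (ad + bc)² = (ac + bd)² + (ad − bc)²:
  29 · 137 = 3973: from (2² + 5²)(4² + 11²), take (2·4 − 5·11, 2·11 + 5·4) = (8 − 55, 22 + 20) = (-47, 42); dropping signs (only squares matter) gives (47, 42); check 47² + 42² = 2209 + 1764 = 3973 ✓.
  Scale by k = 2: (2·47, 2·42) = (94, 84).
Step 4: Order so x ≤ y and verify: 84² + 94² = 7056 + 8836 = 15892 = n. ✓

n = 15892 = 84² + 94² (one valid representation with x ≤ y).


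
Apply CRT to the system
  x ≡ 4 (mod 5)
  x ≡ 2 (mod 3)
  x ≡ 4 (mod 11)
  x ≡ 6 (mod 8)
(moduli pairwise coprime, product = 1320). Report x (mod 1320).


Product of moduli M = 5 · 3 · 11 · 8 = 1320.
Merge one congruence at a time:
  Start: x ≡ 4 (mod 5).
  Combine with x ≡ 2 (mod 3); new modulus lcm = 15.
    Write x = 4 + 5·t and substitute into x ≡ 2 (mod 3): 5·t ≡ 2 − 4 = -2 (mod 3).
    Reduce coefficients mod 3: 2·t ≡ 1 (mod 3).
    The inverse of 2 mod 3 is 2 (since 2·2 = 4 = 1·3 + 1), so t ≡ 2·1 = 2 ≡ 2 (mod 3).
    Then x = 4 + 5·2 = 14, valid modulo lcm(5, 3) = 15: x ≡ 14 (mod 15).
  Combine with x ≡ 4 (mod 11); new modulus lcm = 165.
    Write x = 14 + 15·t and substitute into x ≡ 4 (mod 11): 15·t ≡ 4 − 14 = -10 (mod 11).
    Reduce coefficients mod 11: 4·t ≡ 1 (mod 11).
    The inverse of 4 mod 11 is 3 (since 4·3 = 12 = 1·11 + 1), so t ≡ 3·1 = 3 ≡ 3 (mod 11).
    Then x = 14 + 15·3 = 59, valid modulo lcm(15, 11) = 165: x ≡ 59 (mod 165).
  Combine with x ≡ 6 (mod 8); new modulus lcm = 1320.
    Write x = 59 + 165·t and substitute into x ≡ 6 (mod 8): 165·t ≡ 6 − 59 = -53 (mod 8).
    Reduce coefficients mod 8: 5·t ≡ 3 (mod 8).
    The inverse of 5 mod 8 is 5 (since 5·5 = 25 = 3·8 + 1), so t ≡ 5·3 = 15 ≡ 7 (mod 8).
    Then x = 59 + 165·7 = 1214, valid modulo lcm(165, 8) = 1320: x ≡ 1214 (mod 1320).
Verify against each original: 1214 mod 5 = 4, 1214 mod 3 = 2, 1214 mod 11 = 4, 1214 mod 8 = 6.

x ≡ 1214 (mod 1320).


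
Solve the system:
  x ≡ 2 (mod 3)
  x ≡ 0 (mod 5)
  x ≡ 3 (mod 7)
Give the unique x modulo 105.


Moduli 3, 5, 7 are pairwise coprime; by CRT there is a unique solution modulo M = 3 · 5 · 7 = 105.
Solve pairwise, accumulating the modulus:
  Start with x ≡ 2 (mod 3).
  Combine with x ≡ 0 (mod 5): since gcd(3, 5) = 1, we get a unique residue mod 15.
    Write x = 2 + 3·t and substitute into x ≡ 0 (mod 5): 3·t ≡ 0 − 2 = -2 (mod 5).
    Reduce coefficients mod 5: 3·t ≡ 3 (mod 5).
    The inverse of 3 mod 5 is 2 (since 3·2 = 6 = 1·5 + 1), so t ≡ 2·3 = 6 ≡ 1 (mod 5).
    Then x = 2 + 3·1 = 5, valid modulo lcm(3, 5) = 15: x ≡ 5 (mod 15).
  Combine with x ≡ 3 (mod 7): since gcd(15, 7) = 1, we get a unique residue mod 105.
    Write x = 5 + 15·t and substitute into x ≡ 3 (mod 7): 15·t ≡ 3 − 5 = -2 (mod 7).
    Reduce coefficients mod 7: 1·t ≡ 5 (mod 7).
    So t ≡ 5 (mod 7).
    Then x = 5 + 15·5 = 80, valid modulo lcm(15, 7) = 105: x ≡ 80 (mod 105).
Verify: 80 mod 3 = 2 ✓, 80 mod 5 = 0 ✓, 80 mod 7 = 3 ✓.

x ≡ 80 (mod 105).


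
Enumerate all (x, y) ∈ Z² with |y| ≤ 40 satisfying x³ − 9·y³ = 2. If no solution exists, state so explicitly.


The equation is x³ - 9y³ = 2. For fixed y, x³ = 9·y³ + 2, so a solution requires the RHS to be a perfect cube.
Strategy: iterate y from -40 to 40, compute RHS = 9·y³ + 2, and check whether it is a (positive or negative) perfect cube.
Check small values of y:
  y = 0: RHS = 2 is not a perfect cube.
  y = 1: RHS = 11 is not a perfect cube.
  y = -1: RHS = -7 is not a perfect cube.
  y = 2: RHS = 74 is not a perfect cube.
  y = -2: RHS = -70 is not a perfect cube.
  y = 3: RHS = 245 is not a perfect cube.
  y = -3: RHS = -241 is not a perfect cube.
Continuing the search up to |y| = 40 finds no solutions either.
No (x, y) in the scanned range satisfies the equation.

No integer solutions with |y| ≤ 40.


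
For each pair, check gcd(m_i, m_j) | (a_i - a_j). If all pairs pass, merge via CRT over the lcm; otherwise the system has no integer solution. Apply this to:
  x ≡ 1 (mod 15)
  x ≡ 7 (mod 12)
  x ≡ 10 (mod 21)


Moduli 15, 12, 21 are not pairwise coprime, so CRT works modulo lcm(m_i) when all pairwise compatibility conditions hold.
Pairwise compatibility: gcd(m_i, m_j) must divide a_i - a_j for every pair.
Merge one congruence at a time:
  Start: x ≡ 1 (mod 15).
  Combine with x ≡ 7 (mod 12): gcd(15, 12) = 3; 7 - 1 = 6, which IS divisible by 3, so compatible.
    Write x = 1 + 15·t and substitute into x ≡ 7 (mod 12): 15·t ≡ 7 − 1 = 6 (mod 12).
    Divide the congruence (and modulus) by g = 3: 5·t ≡ 2 (mod 4).
    Reduce coefficients mod 4: 1·t ≡ 2 (mod 4).
    So t ≡ 2 (mod 4).
    Then x = 1 + 15·2 = 31, valid modulo lcm(15, 12) = 60: x ≡ 31 (mod 60).
  Combine with x ≡ 10 (mod 21): gcd(60, 21) = 3; 10 - 31 = -21, which IS divisible by 3, so compatible.
    Write x = 31 + 60·t and substitute into x ≡ 10 (mod 21): 60·t ≡ 10 − 31 = -21 (mod 21).
    Divide the congruence (and modulus) by g = 3: 20·t ≡ -7 (mod 7).
    Reduce coefficients mod 7: 6·t ≡ 0 (mod 7).
    The inverse of 6 mod 7 is 6 (since 6·6 = 36 = 5·7 + 1), so t ≡ 6·0 = 0 ≡ 0 (mod 7).
    Then x = 31 + 60·0 = 31, valid modulo lcm(60, 21) = 420: x ≡ 31 (mod 420).
Verify: 31 mod 15 = 1, 31 mod 12 = 7, 31 mod 21 = 10.

x ≡ 31 (mod 420).


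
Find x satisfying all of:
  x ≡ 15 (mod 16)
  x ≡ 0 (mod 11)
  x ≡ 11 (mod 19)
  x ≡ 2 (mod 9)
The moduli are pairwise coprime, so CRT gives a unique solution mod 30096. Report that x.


Product of moduli M = 16 · 11 · 19 · 9 = 30096.
Merge one congruence at a time:
  Start: x ≡ 15 (mod 16).
  Combine with x ≡ 0 (mod 11); new modulus lcm = 176.
    Write x = 15 + 16·t and substitute into x ≡ 0 (mod 11): 16·t ≡ 0 − 15 = -15 (mod 11).
    Reduce coefficients mod 11: 5·t ≡ 7 (mod 11).
    The inverse of 5 mod 11 is 9 (since 5·9 = 45 = 4·11 + 1), so t ≡ 9·7 = 63 ≡ 8 (mod 11).
    Then x = 15 + 16·8 = 143, valid modulo lcm(16, 11) = 176: x ≡ 143 (mod 176).
  Combine with x ≡ 11 (mod 19); new modulus lcm = 3344.
    Write x = 143 + 176·t and substitute into x ≡ 11 (mod 19): 176·t ≡ 11 − 143 = -132 (mod 19).
    Reduce coefficients mod 19: 5·t ≡ 1 (mod 19).
    The inverse of 5 mod 19 is 4 (since 5·4 = 20 = 1·19 + 1), so t ≡ 4·1 = 4 ≡ 4 (mod 19).
    Then x = 143 + 176·4 = 847, valid modulo lcm(176, 19) = 3344: x ≡ 847 (mod 3344).
  Combine with x ≡ 2 (mod 9); new modulus lcm = 30096.
    Write x = 847 + 3344·t and substitute into x ≡ 2 (mod 9): 3344·t ≡ 2 − 847 = -845 (mod 9).
    Reduce coefficients mod 9: 5·t ≡ 1 (mod 9).
    The inverse of 5 mod 9 is 2 (since 5·2 = 10 = 1·9 + 1), so t ≡ 2·1 = 2 ≡ 2 (mod 9).
    Then x = 847 + 3344·2 = 7535, valid modulo lcm(3344, 9) = 30096: x ≡ 7535 (mod 30096).
Verify against each original: 7535 mod 16 = 15, 7535 mod 11 = 0, 7535 mod 19 = 11, 7535 mod 9 = 2.

x ≡ 7535 (mod 30096).


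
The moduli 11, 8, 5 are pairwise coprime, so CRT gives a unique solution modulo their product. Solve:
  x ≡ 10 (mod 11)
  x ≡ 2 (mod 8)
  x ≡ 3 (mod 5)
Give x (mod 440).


Moduli 11, 8, 5 are pairwise coprime; by CRT there is a unique solution modulo M = 11 · 8 · 5 = 440.
Solve pairwise, accumulating the modulus:
  Start with x ≡ 10 (mod 11).
  Combine with x ≡ 2 (mod 8): since gcd(11, 8) = 1, we get a unique residue mod 88.
    Write x = 10 + 11·t and substitute into x ≡ 2 (mod 8): 11·t ≡ 2 − 10 = -8 (mod 8).
    Reduce coefficients mod 8: 3·t ≡ 0 (mod 8).
    The inverse of 3 mod 8 is 3 (since 3·3 = 9 = 1·8 + 1), so t ≡ 3·0 = 0 ≡ 0 (mod 8).
    Then x = 10 + 11·0 = 10, valid modulo lcm(11, 8) = 88: x ≡ 10 (mod 88).
  Combine with x ≡ 3 (mod 5): since gcd(88, 5) = 1, we get a unique residue mod 440.
    Write x = 10 + 88·t and substitute into x ≡ 3 (mod 5): 88·t ≡ 3 − 10 = -7 (mod 5).
    Reduce coefficients mod 5: 3·t ≡ 3 (mod 5).
    The inverse of 3 mod 5 is 2 (since 3·2 = 6 = 1·5 + 1), so t ≡ 2·3 = 6 ≡ 1 (mod 5).
    Then x = 10 + 88·1 = 98, valid modulo lcm(88, 5) = 440: x ≡ 98 (mod 440).
Verify: 98 mod 11 = 10 ✓, 98 mod 8 = 2 ✓, 98 mod 5 = 3 ✓.

x ≡ 98 (mod 440).


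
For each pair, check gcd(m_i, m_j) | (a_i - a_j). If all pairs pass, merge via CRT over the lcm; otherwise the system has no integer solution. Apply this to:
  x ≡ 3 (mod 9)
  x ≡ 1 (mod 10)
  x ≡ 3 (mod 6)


Moduli 9, 10, 6 are not pairwise coprime, so CRT works modulo lcm(m_i) when all pairwise compatibility conditions hold.
Pairwise compatibility: gcd(m_i, m_j) must divide a_i - a_j for every pair.
Merge one congruence at a time:
  Start: x ≡ 3 (mod 9).
  Combine with x ≡ 1 (mod 10): gcd(9, 10) = 1; 1 - 3 = -2, which IS divisible by 1, so compatible.
    Write x = 3 + 9·t and substitute into x ≡ 1 (mod 10): 9·t ≡ 1 − 3 = -2 (mod 10).
    Reduce coefficients mod 10: 9·t ≡ 8 (mod 10).
    The inverse of 9 mod 10 is 9 (since 9·9 = 81 = 8·10 + 1), so t ≡ 9·8 = 72 ≡ 2 (mod 10).
    Then x = 3 + 9·2 = 21, valid modulo lcm(9, 10) = 90: x ≡ 21 (mod 90).
  Combine with x ≡ 3 (mod 6): gcd(90, 6) = 6; 3 - 21 = -18, which IS divisible by 6, so compatible.
    Write x = 21 + 90·t and substitute into x ≡ 3 (mod 6): 90·t ≡ 3 − 21 = -18 (mod 6).
    Divide the congruence (and modulus) by g = 6: 15·t ≡ -3 (mod 1).
    Modulo 1 every t works; take t = 0.
    Then x = 21 + 90·0 = 21, valid modulo lcm(90, 6) = 90: x ≡ 21 (mod 90).
Verify: 21 mod 9 = 3, 21 mod 10 = 1, 21 mod 6 = 3.

x ≡ 21 (mod 90).


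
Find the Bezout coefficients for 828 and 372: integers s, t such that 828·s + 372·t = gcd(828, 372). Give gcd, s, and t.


Euclidean algorithm on (828, 372) — divide until remainder is 0:
  828 = 2 · 372 + 84
  372 = 4 · 84 + 36
  84 = 2 · 36 + 12
  36 = 3 · 12 + 0
gcd(828, 372) = 12.
Track Bezout coefficients alongside the remainders: start with r₀ = 828 = a·1 + b·0 (s = 1, t = 0) and r₁ = 372 = a·0 + b·1 (s = 0, t = 1); each new remainder r_{k+1} = r_{k-1} − q_k·r_k inherits s_{k+1} = s_{k-1} − q_k·s_k, t_{k+1} = t_{k-1} − q_k·t_k, so r_k = a·s_k + b·t_k at every step:
  q = 2: r = 84, s = 1 − 2·0 = 1, t = 0 − 2·1 = -2  (check: 828·1 + 372·(-2) = 84)
  q = 4: r = 36, s = 0 − 4·1 = -4, t = 1 − 4·(-2) = 9  (check: 828·(-4) + 372·9 = 36)
  q = 2: r = 12, s = 1 − 2·(-4) = 9, t = -2 − 2·9 = -20  (check: 828·9 + 372·(-20) = 12)
The row with r = 12 (the gcd) gives the Bezout coefficients s = 9, t = -20.
Result: 828 · (9) + 372 · (-20) = 12.

gcd(828, 372) = 12; s = 9, t = -20 (check: 828·9 + 372·(-20) = 12).


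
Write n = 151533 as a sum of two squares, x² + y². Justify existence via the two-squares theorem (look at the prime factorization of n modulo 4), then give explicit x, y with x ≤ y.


Step 1: Factor n = 151533 = 3^2 · 113 · 149.
Step 2: Check the mod-4 condition on each prime factor: 3 ≡ 3 (mod 4), exponent 2 (must be even); 113 ≡ 1 (mod 4), exponent 1; 149 ≡ 1 (mod 4), exponent 1.
All primes ≡ 3 (mod 4) appear to even exponent (or don't appear), so by the two-squares theorem n IS expressible as a sum of two squares.
Step 3: Build a representation. Group n = k² · m with k = 3 and m = 113 · 149 = 16837 (a product of primes ≡ 1 (mod 4)); a representation of m scales to one of n via (k·x)² + (k·y)² = k²(x² + y²). Each prime p ≡ 1 (mod 4) is itself a sum of two squares; find a² by testing p − a² for a perfect square:
  113: 113 − 1² = 112, 113 − 2² = 109, 113 − 3² = 104, 113 − 4² = 97, 113 − 5² = 88, 113 − 6² = 77, 113 − 7² = 64 = 8² ⇒ 113 = 7² + 8².
  149: 149 − 1² = 148, 149 − 2² = 145, 149 − 3² = 140, 149 − 4² = 133, 149 − 5² = 124, 149 − 6² = 113, 149 − 7² = 100 = 10² ⇒ 149 = 7² + 10².
  Combine using the Brahmagupta–Fibonacci identity (a² + b²)(c² + d²) = (ac − bd)² + (ad + bc)² = (ac + bd)² + (ad − bc)²:
  113 · 149 = 16837: from (7² + 8²)(7² + 10²), take (7·7 − 8·10, 7·10 + 8·7) = (49 − 80, 70 + 56) = (-31, 126); dropping signs (only squares matter) gives (31, 126); check 31² + 126² = 961 + 15876 = 16837 ✓.
  Scale by k = 3: (3·31, 3·126) = (93, 378).
Step 4: Order so x ≤ y and verify: 93² + 378² = 8649 + 142884 = 151533 = n. ✓

n = 151533 = 93² + 378² (one valid representation with x ≤ y).


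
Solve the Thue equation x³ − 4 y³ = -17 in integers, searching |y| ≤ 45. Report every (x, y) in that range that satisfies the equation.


The equation is x³ - 4y³ = -17. For fixed y, x³ = 4·y³ − 17, so a solution requires the RHS to be a perfect cube.
Strategy: iterate y from -45 to 45, compute RHS = 4·y³ − 17, and check whether it is a (positive or negative) perfect cube.
Check small values of y:
  y = 0: RHS = -17 is not a perfect cube.
  y = 1: RHS = -13 is not a perfect cube.
  y = -1: RHS = -21 is not a perfect cube.
  y = 2: RHS = 15 is not a perfect cube.
  y = -2: RHS = -49 is not a perfect cube.
  y = 3: RHS = 91 is not a perfect cube.
  y = -3: RHS = -125 = (-5)³ ⇒ x = -5 works.
Continuing the search up to |y| = 45 finds no further solutions beyond those listed.
Collected solutions: (-5, -3).

Solutions (with |y| ≤ 45): (-5, -3).


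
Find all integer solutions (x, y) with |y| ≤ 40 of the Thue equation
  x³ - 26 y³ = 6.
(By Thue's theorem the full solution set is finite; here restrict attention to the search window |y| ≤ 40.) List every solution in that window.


The equation is x³ - 26y³ = 6. For fixed y, x³ = 26·y³ + 6, so a solution requires the RHS to be a perfect cube.
Strategy: iterate y from -40 to 40, compute RHS = 26·y³ + 6, and check whether it is a (positive or negative) perfect cube.
Check small values of y:
  y = 0: RHS = 6 is not a perfect cube.
  y = 1: RHS = 32 is not a perfect cube.
  y = -1: RHS = -20 is not a perfect cube.
  y = 2: RHS = 214 is not a perfect cube.
  y = -2: RHS = -202 is not a perfect cube.
  y = 3: RHS = 708 is not a perfect cube.
  y = -3: RHS = -696 is not a perfect cube.
Continuing the search up to |y| = 40 finds no solutions either.
No (x, y) in the scanned range satisfies the equation.

No integer solutions with |y| ≤ 40.


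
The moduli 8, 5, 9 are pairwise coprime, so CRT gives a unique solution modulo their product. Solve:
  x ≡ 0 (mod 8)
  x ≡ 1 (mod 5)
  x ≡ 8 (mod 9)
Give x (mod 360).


Moduli 8, 5, 9 are pairwise coprime; by CRT there is a unique solution modulo M = 8 · 5 · 9 = 360.
Solve pairwise, accumulating the modulus:
  Start with x ≡ 0 (mod 8).
  Combine with x ≡ 1 (mod 5): since gcd(8, 5) = 1, we get a unique residue mod 40.
    Write x = 0 + 8·t and substitute into x ≡ 1 (mod 5): 8·t ≡ 1 − 0 = 1 (mod 5).
    Reduce coefficients mod 5: 3·t ≡ 1 (mod 5).
    The inverse of 3 mod 5 is 2 (since 3·2 = 6 = 1·5 + 1), so t ≡ 2·1 = 2 ≡ 2 (mod 5).
    Then x = 0 + 8·2 = 16, valid modulo lcm(8, 5) = 40: x ≡ 16 (mod 40).
  Combine with x ≡ 8 (mod 9): since gcd(40, 9) = 1, we get a unique residue mod 360.
    Write x = 16 + 40·t and substitute into x ≡ 8 (mod 9): 40·t ≡ 8 − 16 = -8 (mod 9).
    Reduce coefficients mod 9: 4·t ≡ 1 (mod 9).
    The inverse of 4 mod 9 is 7 (since 4·7 = 28 = 3·9 + 1), so t ≡ 7·1 = 7 ≡ 7 (mod 9).
    Then x = 16 + 40·7 = 296, valid modulo lcm(40, 9) = 360: x ≡ 296 (mod 360).
Verify: 296 mod 8 = 0 ✓, 296 mod 5 = 1 ✓, 296 mod 9 = 8 ✓.

x ≡ 296 (mod 360).
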